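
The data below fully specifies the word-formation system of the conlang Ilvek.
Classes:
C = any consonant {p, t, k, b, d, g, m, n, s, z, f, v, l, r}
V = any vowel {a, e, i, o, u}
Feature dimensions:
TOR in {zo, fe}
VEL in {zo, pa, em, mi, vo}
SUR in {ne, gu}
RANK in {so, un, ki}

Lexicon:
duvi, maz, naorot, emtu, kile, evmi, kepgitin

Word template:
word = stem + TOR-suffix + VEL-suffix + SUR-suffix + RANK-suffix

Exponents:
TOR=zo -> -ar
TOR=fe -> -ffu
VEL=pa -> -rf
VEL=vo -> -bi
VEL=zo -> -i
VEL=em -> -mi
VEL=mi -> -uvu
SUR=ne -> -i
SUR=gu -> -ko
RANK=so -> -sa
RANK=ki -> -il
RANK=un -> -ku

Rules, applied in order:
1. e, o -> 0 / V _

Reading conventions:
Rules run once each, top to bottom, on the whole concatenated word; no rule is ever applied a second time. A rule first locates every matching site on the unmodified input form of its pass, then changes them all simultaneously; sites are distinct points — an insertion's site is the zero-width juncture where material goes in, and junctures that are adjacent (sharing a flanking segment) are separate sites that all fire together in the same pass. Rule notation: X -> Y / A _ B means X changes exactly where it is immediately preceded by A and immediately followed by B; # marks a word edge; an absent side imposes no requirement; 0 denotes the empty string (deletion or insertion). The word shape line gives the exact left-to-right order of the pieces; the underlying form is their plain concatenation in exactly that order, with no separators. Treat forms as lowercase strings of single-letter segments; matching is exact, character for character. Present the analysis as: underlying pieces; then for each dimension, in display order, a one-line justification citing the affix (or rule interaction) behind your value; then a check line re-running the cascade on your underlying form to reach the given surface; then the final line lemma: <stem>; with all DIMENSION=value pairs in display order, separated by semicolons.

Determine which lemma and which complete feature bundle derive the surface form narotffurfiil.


underlying: naorot-ffu-rf-i-il
TOR=fe - signalled by the affix -ffu
VEL=pa - signalled by the affix -rf
SUR=ne - signalled by the affix -i
RANK=ki - signalled by the affix -il
check: naorotffurfiil -> narotffurfiil
lemma: naorot; TOR=fe; VEL=pa; SUR=ne; RANK=ki


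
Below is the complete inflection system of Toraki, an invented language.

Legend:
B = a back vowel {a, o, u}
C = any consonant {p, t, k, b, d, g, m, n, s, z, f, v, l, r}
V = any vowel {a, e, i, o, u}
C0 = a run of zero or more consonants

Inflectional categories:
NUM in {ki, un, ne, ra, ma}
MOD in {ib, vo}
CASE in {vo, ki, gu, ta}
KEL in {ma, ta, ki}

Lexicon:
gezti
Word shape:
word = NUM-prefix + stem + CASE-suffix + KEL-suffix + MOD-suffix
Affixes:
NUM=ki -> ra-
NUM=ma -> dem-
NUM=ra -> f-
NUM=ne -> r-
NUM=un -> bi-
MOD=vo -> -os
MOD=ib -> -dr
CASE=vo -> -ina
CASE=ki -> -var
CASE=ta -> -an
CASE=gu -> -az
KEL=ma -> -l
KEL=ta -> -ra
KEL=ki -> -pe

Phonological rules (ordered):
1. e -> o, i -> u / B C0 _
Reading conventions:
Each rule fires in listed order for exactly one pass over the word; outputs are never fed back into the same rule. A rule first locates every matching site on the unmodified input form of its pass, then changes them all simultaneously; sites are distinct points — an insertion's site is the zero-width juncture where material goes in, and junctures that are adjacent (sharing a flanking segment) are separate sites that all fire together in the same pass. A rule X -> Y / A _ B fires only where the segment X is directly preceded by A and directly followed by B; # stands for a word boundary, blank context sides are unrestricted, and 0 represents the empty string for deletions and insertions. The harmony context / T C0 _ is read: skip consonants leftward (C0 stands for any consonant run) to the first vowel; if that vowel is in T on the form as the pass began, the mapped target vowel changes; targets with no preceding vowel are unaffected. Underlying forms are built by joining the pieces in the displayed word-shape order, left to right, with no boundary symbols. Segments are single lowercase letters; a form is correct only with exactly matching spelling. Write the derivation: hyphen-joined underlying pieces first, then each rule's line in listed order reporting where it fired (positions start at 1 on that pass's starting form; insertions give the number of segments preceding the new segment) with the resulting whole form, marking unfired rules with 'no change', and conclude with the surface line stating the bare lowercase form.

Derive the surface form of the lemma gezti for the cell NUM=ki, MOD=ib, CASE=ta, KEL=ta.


underlying: ra-gezti-an-ra-dr
1. e -> o, i -> u / B C0 _: fires at position(s) 4: ragoztianradr
surface: ragoztianradr


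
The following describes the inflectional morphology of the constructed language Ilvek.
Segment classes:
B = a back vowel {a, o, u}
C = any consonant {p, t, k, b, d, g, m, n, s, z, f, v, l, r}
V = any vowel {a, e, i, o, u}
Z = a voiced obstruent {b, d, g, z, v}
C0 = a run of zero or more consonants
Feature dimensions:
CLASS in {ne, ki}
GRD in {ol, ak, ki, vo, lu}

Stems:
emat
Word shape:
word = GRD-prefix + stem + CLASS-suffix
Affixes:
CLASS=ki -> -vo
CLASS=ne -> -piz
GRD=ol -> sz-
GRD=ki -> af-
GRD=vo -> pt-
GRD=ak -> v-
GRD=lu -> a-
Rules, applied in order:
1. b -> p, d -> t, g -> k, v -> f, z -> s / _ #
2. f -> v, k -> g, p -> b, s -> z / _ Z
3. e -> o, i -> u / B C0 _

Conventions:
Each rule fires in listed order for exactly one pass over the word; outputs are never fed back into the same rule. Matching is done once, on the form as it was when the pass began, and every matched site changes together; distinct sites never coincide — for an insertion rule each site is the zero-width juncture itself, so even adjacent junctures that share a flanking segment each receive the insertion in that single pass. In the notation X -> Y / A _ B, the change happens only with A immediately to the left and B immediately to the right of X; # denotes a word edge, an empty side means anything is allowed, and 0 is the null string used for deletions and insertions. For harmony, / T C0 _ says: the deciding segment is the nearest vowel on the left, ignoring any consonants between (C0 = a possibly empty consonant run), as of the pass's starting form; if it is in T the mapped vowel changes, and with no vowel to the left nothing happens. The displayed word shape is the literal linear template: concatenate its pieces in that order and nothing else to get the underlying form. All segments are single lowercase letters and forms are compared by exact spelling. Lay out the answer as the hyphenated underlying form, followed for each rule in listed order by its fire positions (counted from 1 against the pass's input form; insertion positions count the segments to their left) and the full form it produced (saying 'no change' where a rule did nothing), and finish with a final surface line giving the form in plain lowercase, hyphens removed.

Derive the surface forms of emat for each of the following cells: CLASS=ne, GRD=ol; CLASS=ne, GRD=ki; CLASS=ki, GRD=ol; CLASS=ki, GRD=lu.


cell CLASS=ne, GRD=ol:
underlying: sz-emat-piz
1. b -> p, d -> t, g -> k, v -> f, z -> s / _ #: fires at position(s) 9: szematpis
2. f -> v, k -> g, p -> b, s -> z / _ Z: fires at position(s) 1: zzematpis
3. e -> o, i -> u / B C0 _: fires at position(s) 8: zzematpus
surface: zzematpus

cell CLASS=ne, GRD=ki:
underlying: af-emat-piz
1. b -> p, d -> t, g -> k, v -> f, z -> s / _ #: fires at position(s) 9: afematpis
2. f -> v, k -> g, p -> b, s -> z / _ Z: no change
3. e -> o, i -> u / B C0 _: fires at position(s) 3, 8: afomatpus
surface: afomatpus

cell CLASS=ki, GRD=ol:
underlying: sz-emat-vo
1. b -> p, d -> t, g -> k, v -> f, z -> s / _ #: no change
2. f -> v, k -> g, p -> b, s -> z / _ Z: fires at position(s) 1: zzematvo
3. e -> o, i -> u / B C0 _: no change
surface: zzematvo

cell CLASS=ki, GRD=lu:
underlying: a-emat-vo
1. b -> p, d -> t, g -> k, v -> f, z -> s / _ #: no change
2. f -> v, k -> g, p -> b, s -> z / _ Z: no change
3. e -> o, i -> u / B C0 _: fires at position(s) 2: aomatvo
surface: aomatvo


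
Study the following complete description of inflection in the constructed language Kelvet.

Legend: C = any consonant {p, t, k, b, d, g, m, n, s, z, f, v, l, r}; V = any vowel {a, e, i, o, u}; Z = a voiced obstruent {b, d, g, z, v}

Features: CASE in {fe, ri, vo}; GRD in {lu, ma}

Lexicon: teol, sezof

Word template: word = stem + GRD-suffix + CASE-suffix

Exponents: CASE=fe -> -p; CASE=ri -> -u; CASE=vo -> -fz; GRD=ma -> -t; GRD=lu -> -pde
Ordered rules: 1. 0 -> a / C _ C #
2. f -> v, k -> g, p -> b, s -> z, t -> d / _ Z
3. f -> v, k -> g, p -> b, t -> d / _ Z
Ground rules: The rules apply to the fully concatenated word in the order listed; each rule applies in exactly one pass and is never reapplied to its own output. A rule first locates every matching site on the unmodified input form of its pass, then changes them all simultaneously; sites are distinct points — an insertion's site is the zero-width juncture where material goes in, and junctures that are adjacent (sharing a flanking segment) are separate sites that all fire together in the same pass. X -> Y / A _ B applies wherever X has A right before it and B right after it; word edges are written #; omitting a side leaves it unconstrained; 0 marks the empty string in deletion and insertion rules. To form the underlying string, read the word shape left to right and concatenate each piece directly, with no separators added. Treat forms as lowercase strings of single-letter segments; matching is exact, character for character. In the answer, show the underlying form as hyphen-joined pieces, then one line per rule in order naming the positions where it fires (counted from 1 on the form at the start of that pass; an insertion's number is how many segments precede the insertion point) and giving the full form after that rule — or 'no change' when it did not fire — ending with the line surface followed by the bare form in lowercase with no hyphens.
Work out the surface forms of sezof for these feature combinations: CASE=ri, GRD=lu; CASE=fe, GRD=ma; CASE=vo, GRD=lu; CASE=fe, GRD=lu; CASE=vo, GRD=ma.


cell CASE=ri, GRD=lu:
underlying: sezof-pde-u
1. 0 -> a / C _ C #: no change
2. f -> v, k -> g, p -> b, s -> z, t -> d / _ Z: fires at position(s) 6: sezofbdeu
3. f -> v, k -> g, p -> b, t -> d / _ Z: fires at position(s) 5: sezovbdeu
surface: sezovbdeu

cell CASE=fe, GRD=ma:
underlying: sezof-t-p
1. 0 -> a / C _ C #: inserts after position(s) 6: sezoftap
2. f -> v, k -> g, p -> b, s -> z, t -> d / _ Z: no change
3. f -> v, k -> g, p -> b, t -> d / _ Z: no change
surface: sezoftap

cell CASE=vo, GRD=lu:
underlying: sezof-pde-fz
1. 0 -> a / C _ C #: inserts after position(s) 9: sezofpdefaz
2. f -> v, k -> g, p -> b, s -> z, t -> d / _ Z: fires at position(s) 6: sezofbdefaz
3. f -> v, k -> g, p -> b, t -> d / _ Z: fires at position(s) 5: sezovbdefaz
surface: sezovbdefaz

cell CASE=fe, GRD=lu:
underlying: sezof-pde-p
1. 0 -> a / C _ C #: no change
2. f -> v, k -> g, p -> b, s -> z, t -> d / _ Z: fires at position(s) 6: sezofbdep
3. f -> v, k -> g, p -> b, t -> d / _ Z: fires at position(s) 5: sezovbdep
surface: sezovbdep

cell CASE=vo, GRD=ma:
underlying: sezof-t-fz
1. 0 -> a / C _ C #: inserts after position(s) 7: sezoftfaz
2. f -> v, k -> g, p -> b, s -> z, t -> d / _ Z: no change
3. f -> v, k -> g, p -> b, t -> d / _ Z: no change
surface: sezoftfaz


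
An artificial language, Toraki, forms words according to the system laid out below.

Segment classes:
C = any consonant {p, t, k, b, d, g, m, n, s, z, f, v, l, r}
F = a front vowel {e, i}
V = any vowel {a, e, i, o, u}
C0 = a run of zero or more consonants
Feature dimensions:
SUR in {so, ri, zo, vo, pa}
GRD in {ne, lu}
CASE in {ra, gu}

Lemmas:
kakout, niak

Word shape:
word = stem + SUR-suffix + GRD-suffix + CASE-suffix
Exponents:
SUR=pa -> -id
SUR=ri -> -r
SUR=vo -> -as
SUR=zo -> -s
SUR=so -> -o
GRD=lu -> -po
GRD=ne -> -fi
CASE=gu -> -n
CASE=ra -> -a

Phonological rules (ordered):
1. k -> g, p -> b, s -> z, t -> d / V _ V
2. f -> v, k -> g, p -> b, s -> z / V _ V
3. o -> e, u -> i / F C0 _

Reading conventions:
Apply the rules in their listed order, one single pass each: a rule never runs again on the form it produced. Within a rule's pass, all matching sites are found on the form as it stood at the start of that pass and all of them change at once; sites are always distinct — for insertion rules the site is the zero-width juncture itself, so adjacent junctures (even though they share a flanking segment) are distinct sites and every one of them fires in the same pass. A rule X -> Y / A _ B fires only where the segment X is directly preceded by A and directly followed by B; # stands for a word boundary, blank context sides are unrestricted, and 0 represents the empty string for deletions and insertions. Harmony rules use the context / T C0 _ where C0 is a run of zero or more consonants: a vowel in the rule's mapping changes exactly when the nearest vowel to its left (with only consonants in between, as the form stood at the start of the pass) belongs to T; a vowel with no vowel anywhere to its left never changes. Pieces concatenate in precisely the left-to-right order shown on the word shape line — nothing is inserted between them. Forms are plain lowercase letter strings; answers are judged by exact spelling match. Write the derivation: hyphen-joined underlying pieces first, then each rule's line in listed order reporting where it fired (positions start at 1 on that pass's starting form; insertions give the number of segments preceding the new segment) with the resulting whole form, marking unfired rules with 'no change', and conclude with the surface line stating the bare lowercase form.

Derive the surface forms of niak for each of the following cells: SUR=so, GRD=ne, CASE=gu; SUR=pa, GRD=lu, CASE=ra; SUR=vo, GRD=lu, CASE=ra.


cell SUR=so, GRD=ne, CASE=gu:
underlying: niak-o-fi-n
1. k -> g, p -> b, s -> z, t -> d / V _ V: fires at position(s) 4: niagofin
2. f -> v, k -> g, p -> b, s -> z / V _ V: fires at position(s) 6: niagovin
3. o -> e, u -> i / F C0 _: no change
surface: niagovin

cell SUR=pa, GRD=lu, CASE=ra:
underlying: niak-id-po-a
1. k -> g, p -> b, s -> z, t -> d / V _ V: fires at position(s) 4: niagidpoa
2. f -> v, k -> g, p -> b, s -> z / V _ V: no change
3. o -> e, u -> i / F C0 _: fires at position(s) 8: niagidpea
surface: niagidpea

cell SUR=vo, GRD=lu, CASE=ra:
underlying: niak-as-po-a
1. k -> g, p -> b, s -> z, t -> d / V _ V: fires at position(s) 4: niagaspoa
2. f -> v, k -> g, p -> b, s -> z / V _ V: no change
3. o -> e, u -> i / F C0 _: no change
surface: niagaspoa


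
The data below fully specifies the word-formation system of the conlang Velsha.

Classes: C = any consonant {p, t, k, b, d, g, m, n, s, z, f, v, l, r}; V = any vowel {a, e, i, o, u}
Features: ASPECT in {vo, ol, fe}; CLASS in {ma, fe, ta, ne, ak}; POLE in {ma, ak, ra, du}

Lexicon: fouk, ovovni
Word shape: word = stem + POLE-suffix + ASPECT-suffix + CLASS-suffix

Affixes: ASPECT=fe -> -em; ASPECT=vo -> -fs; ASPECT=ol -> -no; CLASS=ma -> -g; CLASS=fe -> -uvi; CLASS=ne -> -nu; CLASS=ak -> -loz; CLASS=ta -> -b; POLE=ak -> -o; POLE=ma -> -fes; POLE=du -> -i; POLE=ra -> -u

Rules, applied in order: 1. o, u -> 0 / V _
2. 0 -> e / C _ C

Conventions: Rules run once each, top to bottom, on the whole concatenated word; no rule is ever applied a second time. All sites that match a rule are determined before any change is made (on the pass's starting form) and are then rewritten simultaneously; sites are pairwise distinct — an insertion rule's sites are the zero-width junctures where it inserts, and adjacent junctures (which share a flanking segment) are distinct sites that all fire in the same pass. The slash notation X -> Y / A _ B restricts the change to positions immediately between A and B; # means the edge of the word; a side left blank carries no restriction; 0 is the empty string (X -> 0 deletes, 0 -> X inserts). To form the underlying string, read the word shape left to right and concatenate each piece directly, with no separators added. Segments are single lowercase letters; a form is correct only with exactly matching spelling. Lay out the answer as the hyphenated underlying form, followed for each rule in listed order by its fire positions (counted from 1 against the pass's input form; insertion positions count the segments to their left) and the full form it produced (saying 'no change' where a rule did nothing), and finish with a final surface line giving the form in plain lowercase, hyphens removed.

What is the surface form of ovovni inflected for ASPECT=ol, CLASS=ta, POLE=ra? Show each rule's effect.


underlying: ovovni-u-no-b
1. o, u -> 0 / V _: fires at position(s) 7: ovovninob
2. 0 -> e / C _ C: inserts after position(s) 4: ovoveninob
surface: ovoveninob


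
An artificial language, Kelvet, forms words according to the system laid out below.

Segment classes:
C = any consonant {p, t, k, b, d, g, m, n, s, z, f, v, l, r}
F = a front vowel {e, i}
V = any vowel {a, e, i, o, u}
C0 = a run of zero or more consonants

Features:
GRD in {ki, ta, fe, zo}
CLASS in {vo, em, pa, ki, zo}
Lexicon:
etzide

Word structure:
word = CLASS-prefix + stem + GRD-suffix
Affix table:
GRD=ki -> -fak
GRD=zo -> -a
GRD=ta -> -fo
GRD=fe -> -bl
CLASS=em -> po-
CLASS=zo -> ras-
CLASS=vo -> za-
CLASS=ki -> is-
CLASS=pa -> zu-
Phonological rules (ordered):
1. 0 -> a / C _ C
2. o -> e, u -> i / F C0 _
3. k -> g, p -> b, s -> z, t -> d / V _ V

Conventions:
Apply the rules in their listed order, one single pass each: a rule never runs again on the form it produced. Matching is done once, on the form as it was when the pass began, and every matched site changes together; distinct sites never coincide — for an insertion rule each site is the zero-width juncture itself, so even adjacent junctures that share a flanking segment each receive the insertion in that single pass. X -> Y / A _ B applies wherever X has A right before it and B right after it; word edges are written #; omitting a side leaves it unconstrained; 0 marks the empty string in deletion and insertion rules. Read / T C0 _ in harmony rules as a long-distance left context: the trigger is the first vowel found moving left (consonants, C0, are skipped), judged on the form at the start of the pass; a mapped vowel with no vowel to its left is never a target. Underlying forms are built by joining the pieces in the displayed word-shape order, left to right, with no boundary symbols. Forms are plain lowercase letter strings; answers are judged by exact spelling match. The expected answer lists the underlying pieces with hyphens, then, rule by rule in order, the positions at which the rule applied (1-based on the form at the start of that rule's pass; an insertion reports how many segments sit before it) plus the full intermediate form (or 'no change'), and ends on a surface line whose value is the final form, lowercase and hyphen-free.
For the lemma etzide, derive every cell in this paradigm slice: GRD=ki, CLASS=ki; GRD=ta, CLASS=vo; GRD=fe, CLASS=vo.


cell GRD=ki, CLASS=ki:
underlying: is-etzide-fak
1. 0 -> a / C _ C: inserts after position(s) 4: isetazidefak
2. o -> e, u -> i / F C0 _: no change
3. k -> g, p -> b, s -> z, t -> d / V _ V: fires at position(s) 2, 4: izedazidefak
surface: izedazidefak

cell GRD=ta, CLASS=vo:
underlying: za-etzide-fo
1. 0 -> a / C _ C: inserts after position(s) 4: zaetazidefo
2. o -> e, u -> i / F C0 _: fires at position(s) 11: zaetazidefe
3. k -> g, p -> b, s -> z, t -> d / V _ V: fires at position(s) 4: zaedazidefe
surface: zaedazidefe

cell GRD=fe, CLASS=vo:
underlying: za-etzide-bl
1. 0 -> a / C _ C: inserts after position(s) 4, 9: zaetazidebal
2. o -> e, u -> i / F C0 _: no change
3. k -> g, p -> b, s -> z, t -> d / V _ V: fires at position(s) 4: zaedazidebal
surface: zaedazidebal


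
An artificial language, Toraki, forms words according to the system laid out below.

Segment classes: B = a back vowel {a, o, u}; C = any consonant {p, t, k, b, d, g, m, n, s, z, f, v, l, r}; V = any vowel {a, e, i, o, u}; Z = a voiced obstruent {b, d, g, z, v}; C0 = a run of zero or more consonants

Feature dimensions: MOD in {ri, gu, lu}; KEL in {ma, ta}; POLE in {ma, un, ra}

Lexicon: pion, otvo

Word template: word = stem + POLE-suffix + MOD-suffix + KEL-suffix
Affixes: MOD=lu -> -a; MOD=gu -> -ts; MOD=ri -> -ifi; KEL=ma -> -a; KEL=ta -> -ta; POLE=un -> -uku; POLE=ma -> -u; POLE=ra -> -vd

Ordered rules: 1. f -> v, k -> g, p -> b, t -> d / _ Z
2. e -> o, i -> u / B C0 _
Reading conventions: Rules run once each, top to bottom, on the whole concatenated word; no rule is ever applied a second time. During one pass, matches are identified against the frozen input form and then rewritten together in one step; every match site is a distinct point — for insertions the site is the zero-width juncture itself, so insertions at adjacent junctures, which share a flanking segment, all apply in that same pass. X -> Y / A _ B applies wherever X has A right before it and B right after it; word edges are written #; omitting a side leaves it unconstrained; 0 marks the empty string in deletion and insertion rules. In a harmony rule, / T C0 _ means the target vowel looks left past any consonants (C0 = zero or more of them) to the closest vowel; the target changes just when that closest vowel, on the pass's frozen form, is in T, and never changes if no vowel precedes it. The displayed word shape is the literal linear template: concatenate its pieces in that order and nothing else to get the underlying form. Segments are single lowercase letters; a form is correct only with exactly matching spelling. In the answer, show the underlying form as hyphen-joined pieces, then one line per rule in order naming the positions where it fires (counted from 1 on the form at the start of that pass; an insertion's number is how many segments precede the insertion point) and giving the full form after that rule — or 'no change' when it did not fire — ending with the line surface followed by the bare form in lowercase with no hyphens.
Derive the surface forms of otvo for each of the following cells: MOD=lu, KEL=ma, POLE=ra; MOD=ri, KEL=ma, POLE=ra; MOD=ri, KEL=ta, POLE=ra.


cell MOD=lu, KEL=ma, POLE=ra:
underlying: otvo-vd-a-a
1. f -> v, k -> g, p -> b, t -> d / _ Z: fires at position(s) 2: odvovdaa
2. e -> o, i -> u / B C0 _: no change
surface: odvovdaa

cell MOD=ri, KEL=ma, POLE=ra:
underlying: otvo-vd-ifi-a
1. f -> v, k -> g, p -> b, t -> d / _ Z: fires at position(s) 2: odvovdifia
2. e -> o, i -> u / B C0 _: fires at position(s) 7: odvovdufia
surface: odvovdufia

cell MOD=ri, KEL=ta, POLE=ra:
underlying: otvo-vd-ifi-ta
1. f -> v, k -> g, p -> b, t -> d / _ Z: fires at position(s) 2: odvovdifita
2. e -> o, i -> u / B C0 _: fires at position(s) 7: odvovdufita
surface: odvovdufita


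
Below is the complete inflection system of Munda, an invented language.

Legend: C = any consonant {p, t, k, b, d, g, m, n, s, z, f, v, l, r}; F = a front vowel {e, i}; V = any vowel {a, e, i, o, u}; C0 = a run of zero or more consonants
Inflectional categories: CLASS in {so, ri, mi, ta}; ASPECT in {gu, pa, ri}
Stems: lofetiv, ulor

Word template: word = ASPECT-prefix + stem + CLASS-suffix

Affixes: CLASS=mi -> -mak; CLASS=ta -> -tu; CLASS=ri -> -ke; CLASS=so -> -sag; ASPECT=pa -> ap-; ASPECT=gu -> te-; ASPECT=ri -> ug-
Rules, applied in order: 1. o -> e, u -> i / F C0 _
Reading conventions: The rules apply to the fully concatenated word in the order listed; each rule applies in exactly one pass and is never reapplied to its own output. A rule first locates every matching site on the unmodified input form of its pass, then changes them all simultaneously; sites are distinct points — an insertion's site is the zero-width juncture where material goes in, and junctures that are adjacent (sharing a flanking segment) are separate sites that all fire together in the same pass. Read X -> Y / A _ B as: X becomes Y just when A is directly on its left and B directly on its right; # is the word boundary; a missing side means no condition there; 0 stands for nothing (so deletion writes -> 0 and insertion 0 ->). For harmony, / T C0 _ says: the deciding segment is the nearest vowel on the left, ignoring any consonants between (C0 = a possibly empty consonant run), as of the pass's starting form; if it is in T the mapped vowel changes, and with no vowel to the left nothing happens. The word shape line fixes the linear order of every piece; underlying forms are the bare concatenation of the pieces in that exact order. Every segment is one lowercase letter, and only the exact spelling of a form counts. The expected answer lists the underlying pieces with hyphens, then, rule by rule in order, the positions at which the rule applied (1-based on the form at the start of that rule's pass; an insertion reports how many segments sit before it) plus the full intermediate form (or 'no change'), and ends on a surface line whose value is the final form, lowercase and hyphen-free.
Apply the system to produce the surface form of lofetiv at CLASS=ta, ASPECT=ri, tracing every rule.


underlying: ug-lofetiv-tu
1. o -> e, u -> i / F C0 _: fires at position(s) 11: uglofetivti
surface: uglofetivti


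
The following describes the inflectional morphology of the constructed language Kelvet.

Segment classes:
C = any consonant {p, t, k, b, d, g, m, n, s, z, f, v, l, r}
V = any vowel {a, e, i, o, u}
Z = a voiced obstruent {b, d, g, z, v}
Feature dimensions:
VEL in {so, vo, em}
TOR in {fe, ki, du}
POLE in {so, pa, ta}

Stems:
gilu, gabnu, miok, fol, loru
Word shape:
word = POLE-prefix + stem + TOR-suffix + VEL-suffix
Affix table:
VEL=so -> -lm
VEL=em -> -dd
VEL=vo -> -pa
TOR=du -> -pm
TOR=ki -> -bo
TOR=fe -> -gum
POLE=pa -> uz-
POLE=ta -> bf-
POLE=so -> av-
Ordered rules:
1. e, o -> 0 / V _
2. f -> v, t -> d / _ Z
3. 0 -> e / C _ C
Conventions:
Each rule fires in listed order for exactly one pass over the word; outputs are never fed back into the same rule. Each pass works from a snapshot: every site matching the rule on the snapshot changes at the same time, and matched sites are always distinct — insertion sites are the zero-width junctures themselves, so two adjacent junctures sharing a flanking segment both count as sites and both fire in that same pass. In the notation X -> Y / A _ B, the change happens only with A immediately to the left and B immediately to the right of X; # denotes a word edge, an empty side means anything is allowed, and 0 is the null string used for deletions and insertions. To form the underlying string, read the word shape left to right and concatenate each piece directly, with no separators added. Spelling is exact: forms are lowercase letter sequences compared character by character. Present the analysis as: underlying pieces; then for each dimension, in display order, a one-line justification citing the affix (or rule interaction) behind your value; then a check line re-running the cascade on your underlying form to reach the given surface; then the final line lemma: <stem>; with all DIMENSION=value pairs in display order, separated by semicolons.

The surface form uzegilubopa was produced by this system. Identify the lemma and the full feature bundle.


underlying: uz-gilu-bo-pa
VEL=vo - signalled by the affix -pa
TOR=ki - signalled by the affix -bo
POLE=pa - signalled by the affix uz-
check: uzgilubopa -> uzgilubopa -> uzgilubopa -> uzegilubopa
lemma: gilu; VEL=vo; TOR=ki; POLE=pa


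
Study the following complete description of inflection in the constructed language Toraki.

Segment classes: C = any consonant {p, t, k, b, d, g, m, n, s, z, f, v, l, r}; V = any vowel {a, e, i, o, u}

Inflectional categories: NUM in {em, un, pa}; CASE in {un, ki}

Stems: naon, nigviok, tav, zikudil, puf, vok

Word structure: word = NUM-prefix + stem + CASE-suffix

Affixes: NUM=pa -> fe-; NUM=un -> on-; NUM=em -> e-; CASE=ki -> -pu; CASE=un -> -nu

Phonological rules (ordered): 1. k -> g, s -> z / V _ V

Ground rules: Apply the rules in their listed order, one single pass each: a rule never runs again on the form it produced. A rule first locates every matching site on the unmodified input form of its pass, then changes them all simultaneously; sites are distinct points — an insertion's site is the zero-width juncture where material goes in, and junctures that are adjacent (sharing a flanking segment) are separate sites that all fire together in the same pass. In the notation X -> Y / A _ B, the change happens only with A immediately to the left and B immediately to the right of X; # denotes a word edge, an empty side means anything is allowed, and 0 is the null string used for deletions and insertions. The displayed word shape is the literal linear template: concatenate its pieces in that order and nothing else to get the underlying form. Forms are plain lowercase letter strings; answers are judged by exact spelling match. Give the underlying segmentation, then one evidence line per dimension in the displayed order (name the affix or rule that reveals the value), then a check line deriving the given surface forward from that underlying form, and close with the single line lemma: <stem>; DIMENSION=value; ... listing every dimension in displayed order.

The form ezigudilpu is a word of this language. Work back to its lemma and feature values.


underlying: e-zikudil-pu
NUM=em - signalled by the affix e-
CASE=ki - signalled by the affix -pu
check: ezikudilpu -> ezigudilpu
lemma: zikudil; NUM=em; CASE=ki


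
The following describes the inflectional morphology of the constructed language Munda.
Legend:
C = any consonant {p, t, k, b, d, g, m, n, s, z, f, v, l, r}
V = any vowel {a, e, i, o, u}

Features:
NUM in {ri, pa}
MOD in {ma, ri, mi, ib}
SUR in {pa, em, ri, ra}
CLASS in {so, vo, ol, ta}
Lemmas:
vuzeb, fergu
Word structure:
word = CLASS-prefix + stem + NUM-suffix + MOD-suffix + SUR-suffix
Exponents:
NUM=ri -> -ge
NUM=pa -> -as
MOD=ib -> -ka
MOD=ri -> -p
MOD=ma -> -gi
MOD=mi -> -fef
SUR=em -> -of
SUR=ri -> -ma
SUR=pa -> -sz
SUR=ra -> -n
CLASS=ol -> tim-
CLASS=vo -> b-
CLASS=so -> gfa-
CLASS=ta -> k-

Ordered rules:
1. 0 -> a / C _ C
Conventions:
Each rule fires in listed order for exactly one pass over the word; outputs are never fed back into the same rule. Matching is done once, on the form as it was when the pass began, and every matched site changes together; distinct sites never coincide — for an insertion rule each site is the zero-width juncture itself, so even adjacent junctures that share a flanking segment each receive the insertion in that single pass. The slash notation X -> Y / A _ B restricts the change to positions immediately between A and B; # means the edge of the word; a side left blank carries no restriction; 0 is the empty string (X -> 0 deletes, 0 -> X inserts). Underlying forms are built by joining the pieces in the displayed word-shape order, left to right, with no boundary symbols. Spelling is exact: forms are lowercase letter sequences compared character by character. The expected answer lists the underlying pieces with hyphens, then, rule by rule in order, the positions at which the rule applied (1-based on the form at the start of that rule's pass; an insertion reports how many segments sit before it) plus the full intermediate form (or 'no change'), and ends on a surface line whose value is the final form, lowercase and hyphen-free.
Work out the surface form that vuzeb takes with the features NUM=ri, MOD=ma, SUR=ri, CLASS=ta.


underlying: k-vuzeb-ge-gi-ma
1. 0 -> a / C _ C: inserts after position(s) 1, 6: kavuzebagegima
surface: kavuzebagegima


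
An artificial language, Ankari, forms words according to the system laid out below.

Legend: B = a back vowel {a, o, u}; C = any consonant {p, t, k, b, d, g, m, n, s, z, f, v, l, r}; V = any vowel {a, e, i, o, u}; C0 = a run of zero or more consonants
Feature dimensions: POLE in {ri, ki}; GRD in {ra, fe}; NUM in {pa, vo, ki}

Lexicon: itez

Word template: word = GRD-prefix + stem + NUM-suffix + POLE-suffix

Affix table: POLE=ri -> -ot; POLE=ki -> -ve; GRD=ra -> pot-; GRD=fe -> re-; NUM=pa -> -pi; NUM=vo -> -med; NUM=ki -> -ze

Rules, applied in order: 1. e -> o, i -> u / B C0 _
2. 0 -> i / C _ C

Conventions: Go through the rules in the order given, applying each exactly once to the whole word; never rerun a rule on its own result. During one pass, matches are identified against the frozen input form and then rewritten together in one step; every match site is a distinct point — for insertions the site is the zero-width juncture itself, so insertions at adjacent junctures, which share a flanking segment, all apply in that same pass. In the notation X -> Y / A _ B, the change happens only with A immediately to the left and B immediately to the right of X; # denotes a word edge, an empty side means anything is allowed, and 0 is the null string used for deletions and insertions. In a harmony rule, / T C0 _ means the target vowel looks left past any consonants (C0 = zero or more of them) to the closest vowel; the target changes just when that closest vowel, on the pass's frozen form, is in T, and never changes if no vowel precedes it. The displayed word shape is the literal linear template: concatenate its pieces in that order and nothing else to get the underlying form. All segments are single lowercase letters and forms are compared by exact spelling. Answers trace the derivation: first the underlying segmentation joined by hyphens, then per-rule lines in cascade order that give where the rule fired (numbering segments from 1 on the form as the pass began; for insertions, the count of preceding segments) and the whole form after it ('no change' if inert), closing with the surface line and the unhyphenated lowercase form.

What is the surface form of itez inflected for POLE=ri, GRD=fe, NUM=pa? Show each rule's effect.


underlying: re-itez-pi-ot
1. e -> o, i -> u / B C0 _: no change
2. 0 -> i / C _ C: inserts after position(s) 6: reitezipiot
surface: reitezipiot


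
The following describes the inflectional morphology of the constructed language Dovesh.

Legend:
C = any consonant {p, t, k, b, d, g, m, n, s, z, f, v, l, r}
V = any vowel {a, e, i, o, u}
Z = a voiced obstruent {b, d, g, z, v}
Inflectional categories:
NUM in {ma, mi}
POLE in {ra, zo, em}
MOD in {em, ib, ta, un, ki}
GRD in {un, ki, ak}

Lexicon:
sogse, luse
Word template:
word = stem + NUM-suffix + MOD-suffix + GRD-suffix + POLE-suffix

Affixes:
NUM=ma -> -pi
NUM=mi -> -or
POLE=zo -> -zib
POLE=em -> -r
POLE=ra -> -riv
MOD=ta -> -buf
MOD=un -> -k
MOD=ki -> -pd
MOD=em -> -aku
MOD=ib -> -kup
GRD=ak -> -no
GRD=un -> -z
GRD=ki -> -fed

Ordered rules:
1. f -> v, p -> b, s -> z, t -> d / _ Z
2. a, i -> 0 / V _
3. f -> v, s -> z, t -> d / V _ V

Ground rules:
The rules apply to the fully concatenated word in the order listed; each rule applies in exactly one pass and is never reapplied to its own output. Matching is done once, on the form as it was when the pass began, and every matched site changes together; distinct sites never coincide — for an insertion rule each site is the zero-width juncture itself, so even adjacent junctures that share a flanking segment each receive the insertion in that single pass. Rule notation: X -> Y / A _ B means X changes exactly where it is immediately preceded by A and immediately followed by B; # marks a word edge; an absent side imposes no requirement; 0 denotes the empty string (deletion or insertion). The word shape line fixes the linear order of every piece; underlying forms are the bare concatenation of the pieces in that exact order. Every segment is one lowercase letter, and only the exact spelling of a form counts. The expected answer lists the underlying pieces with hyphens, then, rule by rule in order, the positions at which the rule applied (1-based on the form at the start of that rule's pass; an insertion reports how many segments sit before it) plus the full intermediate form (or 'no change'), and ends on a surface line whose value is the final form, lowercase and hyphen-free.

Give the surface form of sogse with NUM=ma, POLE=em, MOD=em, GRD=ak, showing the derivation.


underlying: sogse-pi-aku-no-r
1. f -> v, p -> b, s -> z, t -> d / _ Z: no change
2. a, i -> 0 / V _: fires at position(s) 8: sogsepikunor
3. f -> v, s -> z, t -> d / V _ V: no change
surface: sogsepikunor


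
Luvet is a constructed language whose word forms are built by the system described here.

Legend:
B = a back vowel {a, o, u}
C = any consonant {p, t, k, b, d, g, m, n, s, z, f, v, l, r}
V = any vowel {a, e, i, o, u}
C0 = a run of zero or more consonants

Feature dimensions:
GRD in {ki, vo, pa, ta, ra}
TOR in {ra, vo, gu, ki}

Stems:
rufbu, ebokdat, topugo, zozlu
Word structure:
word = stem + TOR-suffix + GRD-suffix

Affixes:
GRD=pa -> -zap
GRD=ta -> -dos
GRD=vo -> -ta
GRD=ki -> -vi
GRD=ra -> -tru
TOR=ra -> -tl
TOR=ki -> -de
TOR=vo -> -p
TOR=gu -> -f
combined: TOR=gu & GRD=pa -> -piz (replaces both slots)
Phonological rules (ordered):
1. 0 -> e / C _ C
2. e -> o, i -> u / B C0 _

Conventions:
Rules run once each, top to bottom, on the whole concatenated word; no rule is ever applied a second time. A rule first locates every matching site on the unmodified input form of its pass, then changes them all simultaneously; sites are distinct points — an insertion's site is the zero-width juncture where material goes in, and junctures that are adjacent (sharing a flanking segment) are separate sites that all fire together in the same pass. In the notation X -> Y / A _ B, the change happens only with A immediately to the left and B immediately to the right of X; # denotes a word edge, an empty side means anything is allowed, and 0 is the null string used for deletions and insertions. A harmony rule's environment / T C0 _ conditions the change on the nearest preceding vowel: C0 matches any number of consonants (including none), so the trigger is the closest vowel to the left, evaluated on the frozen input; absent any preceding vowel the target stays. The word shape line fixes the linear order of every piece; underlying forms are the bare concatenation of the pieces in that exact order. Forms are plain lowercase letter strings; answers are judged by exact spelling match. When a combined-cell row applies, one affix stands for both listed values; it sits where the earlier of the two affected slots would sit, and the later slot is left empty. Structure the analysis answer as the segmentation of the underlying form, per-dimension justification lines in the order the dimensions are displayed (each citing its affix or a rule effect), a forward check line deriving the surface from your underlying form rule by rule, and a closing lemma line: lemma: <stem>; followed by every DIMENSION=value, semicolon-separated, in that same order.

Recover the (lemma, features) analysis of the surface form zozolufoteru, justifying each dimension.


underlying: zozlu-f-tru
GRD=ra - signalled by the affix -tru
TOR=gu - signalled by the affix -f
check: zozluftru -> zozelufeteru -> zozolufoteru
lemma: zozlu; GRD=ra; TOR=gu


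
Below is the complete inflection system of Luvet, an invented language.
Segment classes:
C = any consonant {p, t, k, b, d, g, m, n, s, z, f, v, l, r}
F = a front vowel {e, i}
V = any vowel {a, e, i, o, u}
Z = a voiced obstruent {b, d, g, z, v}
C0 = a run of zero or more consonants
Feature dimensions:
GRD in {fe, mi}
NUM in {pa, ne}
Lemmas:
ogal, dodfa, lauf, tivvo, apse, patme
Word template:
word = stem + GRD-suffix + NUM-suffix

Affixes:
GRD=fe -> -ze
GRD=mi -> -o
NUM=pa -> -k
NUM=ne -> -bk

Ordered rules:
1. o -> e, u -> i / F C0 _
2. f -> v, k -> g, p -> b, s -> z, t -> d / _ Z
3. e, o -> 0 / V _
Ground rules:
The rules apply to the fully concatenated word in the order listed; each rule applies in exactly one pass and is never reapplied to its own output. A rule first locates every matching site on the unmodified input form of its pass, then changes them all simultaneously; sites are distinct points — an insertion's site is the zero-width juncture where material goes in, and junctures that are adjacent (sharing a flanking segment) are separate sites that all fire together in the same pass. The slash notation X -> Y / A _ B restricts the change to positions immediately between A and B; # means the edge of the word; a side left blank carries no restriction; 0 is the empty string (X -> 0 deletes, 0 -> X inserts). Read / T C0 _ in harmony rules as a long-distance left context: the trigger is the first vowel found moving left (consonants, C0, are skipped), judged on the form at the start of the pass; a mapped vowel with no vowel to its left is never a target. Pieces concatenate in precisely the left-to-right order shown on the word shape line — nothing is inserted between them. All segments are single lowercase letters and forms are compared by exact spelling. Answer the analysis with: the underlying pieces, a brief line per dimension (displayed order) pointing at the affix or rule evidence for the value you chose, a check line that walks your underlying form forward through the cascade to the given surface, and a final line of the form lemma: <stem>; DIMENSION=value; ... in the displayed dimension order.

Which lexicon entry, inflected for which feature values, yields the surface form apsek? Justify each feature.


underlying: apse-o-k
GRD=mi - signalled by the affix -o
NUM=pa - signalled by the affix -k
check: apseok -> apseek -> apseek -> apsek
lemma: apse; GRD=mi; NUM=pa
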